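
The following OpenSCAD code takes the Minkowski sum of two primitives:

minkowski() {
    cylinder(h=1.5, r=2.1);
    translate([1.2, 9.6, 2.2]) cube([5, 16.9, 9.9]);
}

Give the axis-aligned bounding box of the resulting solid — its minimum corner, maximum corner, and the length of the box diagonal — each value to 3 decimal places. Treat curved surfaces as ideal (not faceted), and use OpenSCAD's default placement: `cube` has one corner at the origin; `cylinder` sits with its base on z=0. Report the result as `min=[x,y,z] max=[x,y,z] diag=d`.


A = translate([1.2, 9.6, 2.2]) cube([5, 16.9, 9.9]) → bbox [1.2,9.6,2.2] .. [6.2,26.5,12.1]
B = cylinder(h=1.5, r=2.1) → bbox [-2.1,-2.1,0] .. [2.1,2.1,1.5]
lo = A.lo+B.lo = [1.2-2.1, 9.6-2.1, 2.2+0] = [-0.900,7.500,2.200]
hi = A.hi+B.hi = [6.2+2.1, 26.5+2.1, 12.1+1.5] = [8.300,28.600,13.600]
diag = √(9.2²+21.1²+11.4²) = √659.81 = 25.687

min=[-0.900,7.500,2.200] max=[8.300,28.600,13.600] diag=25.687


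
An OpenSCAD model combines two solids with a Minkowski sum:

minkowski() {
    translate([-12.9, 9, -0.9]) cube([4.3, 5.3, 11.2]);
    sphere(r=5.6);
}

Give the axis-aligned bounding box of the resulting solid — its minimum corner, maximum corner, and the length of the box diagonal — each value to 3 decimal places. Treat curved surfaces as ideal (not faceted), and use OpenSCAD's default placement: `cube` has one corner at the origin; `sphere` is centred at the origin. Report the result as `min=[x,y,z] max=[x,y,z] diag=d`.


A = translate([-12.9, 9, -0.9]) cube([4.3, 5.3, 11.2]) → bbox [-12.9,9,-0.9] .. [-8.6,14.3,10.3]
B = sphere(r=5.6) → bbox [-5.6,-5.6,-5.6] .. [5.6,5.6,5.6]
lo = A.lo+B.lo = [-12.9-5.6, 9-5.6, -0.9-5.6] = [-18.500,3.400,-6.500]
hi = A.hi+B.hi = [-8.6+5.6, 14.3+5.6, 10.3+5.6] = [-3.000,19.900,15.900]
diag = √(15.5²+16.5²+22.4²) = √1014.26 = 31.847

min=[-18.500,3.400,-6.500] max=[-3.000,19.900,15.900] diag=31.847


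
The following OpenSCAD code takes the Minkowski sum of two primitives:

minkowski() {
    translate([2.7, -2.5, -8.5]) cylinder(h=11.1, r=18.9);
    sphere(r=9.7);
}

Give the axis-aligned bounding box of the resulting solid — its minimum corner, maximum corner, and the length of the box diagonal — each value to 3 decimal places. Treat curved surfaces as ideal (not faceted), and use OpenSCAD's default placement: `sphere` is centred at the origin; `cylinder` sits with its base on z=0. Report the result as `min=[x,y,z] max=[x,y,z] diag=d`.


A = translate([2.7, -2.5, -8.5]) cylinder(h=11.1, r=18.9) → bbox [-16.2,-21.4,-8.5] .. [21.6,16.4,2.6]
B = sphere(r=9.7) → bbox [-9.7,-9.7,-9.7] .. [9.7,9.7,9.7]
lo = A.lo+B.lo = [-16.2-9.7, -21.4-9.7, -8.5-9.7] = [-25.900,-31.100,-18.200]
hi = A.hi+B.hi = [21.6+9.7, 16.4+9.7, 2.6+9.7] = [31.300,26.100,12.300]
diag = √(57.2²+57.2²+30.5²) = √7473.93 = 86.452

min=[-25.900,-31.100,-18.200] max=[31.300,26.100,12.300] diag=86.452


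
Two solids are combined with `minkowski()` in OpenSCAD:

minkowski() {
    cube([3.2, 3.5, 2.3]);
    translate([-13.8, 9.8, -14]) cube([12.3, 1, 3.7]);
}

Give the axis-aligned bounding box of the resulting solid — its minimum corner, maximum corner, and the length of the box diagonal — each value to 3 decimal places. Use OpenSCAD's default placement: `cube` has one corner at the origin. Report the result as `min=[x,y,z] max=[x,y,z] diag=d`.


A = translate([-13.8, 9.8, -14]) cube([12.3, 1, 3.7]) → bbox [-13.8,9.8,-14] .. [-1.5,10.8,-10.3]
B = cube([3.2, 3.5, 2.3]) → bbox [0,0,0] .. [3.2,3.5,2.3]
lo = A.lo+B.lo = [-13.8+0, 9.8+0, -14+0] = [-13.800,9.800,-14.000]
hi = A.hi+B.hi = [-1.5+3.2, 10.8+3.5, -10.3+2.3] = [1.700,14.300,-8.000]
diag = √(15.5²+4.5²+6²) = √296.5 = 17.219

min=[-13.800,9.800,-14.000] max=[1.700,14.300,-8.000] diag=17.219


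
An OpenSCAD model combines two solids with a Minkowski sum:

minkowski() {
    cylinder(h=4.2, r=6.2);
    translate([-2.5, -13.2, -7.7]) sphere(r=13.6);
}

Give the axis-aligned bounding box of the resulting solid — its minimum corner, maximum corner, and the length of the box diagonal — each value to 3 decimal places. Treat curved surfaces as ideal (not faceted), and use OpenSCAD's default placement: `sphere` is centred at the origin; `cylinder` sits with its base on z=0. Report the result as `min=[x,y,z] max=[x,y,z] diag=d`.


min=[-22.300,-33.000,-21.300] max=[17.300,6.600,10.100] diag=64.205

A = translate([-2.5, -13.2, -7.7]) sphere(r=13.6) → bbox [-16.1,-26.8,-21.3] .. [11.1,0.4,5.9]
B = cylinder(h=4.2, r=6.2) → bbox [-6.2,-6.2,0] .. [6.2,6.2,4.2]
lo = A.lo+B.lo = [-16.1-6.2, -26.8-6.2, -21.3+0] = [-22.300,-33.000,-21.300]
hi = A.hi+B.hi = [11.1+6.2, 0.4+6.2, 5.9+4.2] = [17.300,6.600,10.100]
diag = √(39.6²+39.6²+31.4²) = √4122.28 = 64.205


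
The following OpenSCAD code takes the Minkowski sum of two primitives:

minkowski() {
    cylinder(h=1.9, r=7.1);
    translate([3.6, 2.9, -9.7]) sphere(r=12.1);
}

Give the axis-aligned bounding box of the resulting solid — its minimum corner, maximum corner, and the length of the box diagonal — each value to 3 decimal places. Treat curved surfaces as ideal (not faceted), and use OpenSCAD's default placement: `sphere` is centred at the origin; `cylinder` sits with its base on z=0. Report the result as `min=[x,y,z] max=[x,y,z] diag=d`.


A = translate([3.6, 2.9, -9.7]) sphere(r=12.1) → bbox [-8.5,-9.2,-21.8] .. [15.7,15,2.4]
B = cylinder(h=1.9, r=7.1) → bbox [-7.1,-7.1,0] .. [7.1,7.1,1.9]
lo = A.lo+B.lo = [-8.5-7.1, -9.2-7.1, -21.8+0] = [-15.600,-16.300,-21.800]
hi = A.hi+B.hi = [15.7+7.1, 15+7.1, 2.4+1.9] = [22.800,22.100,4.300]
diag = √(38.4²+38.4²+26.1²) = √3630.33 = 60.252

min=[-15.600,-16.300,-21.800] max=[22.800,22.100,4.300] diag=60.252


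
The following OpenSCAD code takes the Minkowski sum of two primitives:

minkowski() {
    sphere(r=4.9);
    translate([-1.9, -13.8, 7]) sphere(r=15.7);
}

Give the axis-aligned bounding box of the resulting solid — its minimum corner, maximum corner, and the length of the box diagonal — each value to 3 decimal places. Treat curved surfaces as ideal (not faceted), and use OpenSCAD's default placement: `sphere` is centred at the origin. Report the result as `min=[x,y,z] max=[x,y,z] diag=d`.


min=[-22.500,-34.400,-13.600] max=[18.700,6.800,27.600] diag=71.360

A = translate([-1.9, -13.8, 7]) sphere(r=15.7) → bbox [-17.6,-29.5,-8.7] .. [13.8,1.9,22.7]
B = sphere(r=4.9) → bbox [-4.9,-4.9,-4.9] .. [4.9,4.9,4.9]
lo = A.lo+B.lo = [-17.6-4.9, -29.5-4.9, -8.7-4.9] = [-22.500,-34.400,-13.600]
hi = A.hi+B.hi = [13.8+4.9, 1.9+4.9, 22.7+4.9] = [18.700,6.800,27.600]
diag = √(41.2²+41.2²+41.2²) = √5092.32 = 71.360


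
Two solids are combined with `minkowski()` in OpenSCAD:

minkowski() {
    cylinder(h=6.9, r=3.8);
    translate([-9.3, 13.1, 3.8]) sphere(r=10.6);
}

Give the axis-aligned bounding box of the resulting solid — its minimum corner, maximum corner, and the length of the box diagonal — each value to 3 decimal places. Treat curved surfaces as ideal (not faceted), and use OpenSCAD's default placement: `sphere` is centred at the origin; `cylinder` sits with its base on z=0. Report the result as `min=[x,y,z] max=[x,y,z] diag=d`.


A = translate([-9.3, 13.1, 3.8]) sphere(r=10.6) → bbox [-19.9,2.5,-6.8] .. [1.3,23.7,14.4]
B = cylinder(h=6.9, r=3.8) → bbox [-3.8,-3.8,0] .. [3.8,3.8,6.9]
lo = A.lo+B.lo = [-19.9-3.8, 2.5-3.8, -6.8+0] = [-23.700,-1.300,-6.800]
hi = A.hi+B.hi = [1.3+3.8, 23.7+3.8, 14.4+6.9] = [5.100,27.500,21.300]
diag = √(28.8²+28.8²+28.1²) = √2448.49 = 49.482

min=[-23.700,-1.300,-6.800] max=[5.100,27.500,21.300] diag=49.482


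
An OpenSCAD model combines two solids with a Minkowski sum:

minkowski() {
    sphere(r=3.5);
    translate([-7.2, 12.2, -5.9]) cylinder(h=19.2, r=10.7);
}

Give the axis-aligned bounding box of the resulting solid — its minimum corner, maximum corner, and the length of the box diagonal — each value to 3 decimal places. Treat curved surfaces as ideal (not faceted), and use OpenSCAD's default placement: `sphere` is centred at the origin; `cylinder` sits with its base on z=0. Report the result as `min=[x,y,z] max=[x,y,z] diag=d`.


A = translate([-7.2, 12.2, -5.9]) cylinder(h=19.2, r=10.7) → bbox [-17.9,1.5,-5.9] .. [3.5,22.9,13.3]
B = sphere(r=3.5) → bbox [-3.5,-3.5,-3.5] .. [3.5,3.5,3.5]
lo = A.lo+B.lo = [-17.9-3.5, 1.5-3.5, -5.9-3.5] = [-21.400,-2.000,-9.400]
hi = A.hi+B.hi = [3.5+3.5, 22.9+3.5, 13.3+3.5] = [7.000,26.400,16.800]
diag = √(28.4²+28.4²+26.2²) = √2299.56 = 47.954

min=[-21.400,-2.000,-9.400] max=[7.000,26.400,16.800] diag=47.954


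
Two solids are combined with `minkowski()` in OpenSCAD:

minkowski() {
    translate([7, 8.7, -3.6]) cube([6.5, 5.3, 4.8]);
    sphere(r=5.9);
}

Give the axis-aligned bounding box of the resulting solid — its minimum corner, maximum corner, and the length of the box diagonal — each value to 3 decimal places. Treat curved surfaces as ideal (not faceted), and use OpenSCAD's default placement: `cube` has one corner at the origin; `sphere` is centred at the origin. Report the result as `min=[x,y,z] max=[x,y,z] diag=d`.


A = translate([7, 8.7, -3.6]) cube([6.5, 5.3, 4.8]) → bbox [7,8.7,-3.6] .. [13.5,14,1.2]
B = sphere(r=5.9) → bbox [-5.9,-5.9,-5.9] .. [5.9,5.9,5.9]
lo = A.lo+B.lo = [7-5.9, 8.7-5.9, -3.6-5.9] = [1.100,2.800,-9.500]
hi = A.hi+B.hi = [13.5+5.9, 14+5.9, 1.2+5.9] = [19.400,19.900,7.100]
diag = √(18.3²+17.1²+16.6²) = √902.86 = 30.048

min=[1.100,2.800,-9.500] max=[19.400,19.900,7.100] diag=30.048


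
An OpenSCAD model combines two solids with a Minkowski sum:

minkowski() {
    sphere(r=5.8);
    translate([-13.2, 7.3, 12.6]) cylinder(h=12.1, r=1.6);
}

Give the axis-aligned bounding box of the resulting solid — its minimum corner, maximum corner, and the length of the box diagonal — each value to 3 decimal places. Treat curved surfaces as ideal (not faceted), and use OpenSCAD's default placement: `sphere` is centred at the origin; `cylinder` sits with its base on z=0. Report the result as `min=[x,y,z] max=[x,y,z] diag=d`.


min=[-20.600,-0.100,6.800] max=[-5.800,14.700,30.500] diag=31.619

A = translate([-13.2, 7.3, 12.6]) cylinder(h=12.1, r=1.6) → bbox [-14.8,5.7,12.6] .. [-11.6,8.9,24.7]
B = sphere(r=5.8) → bbox [-5.8,-5.8,-5.8] .. [5.8,5.8,5.8]
lo = A.lo+B.lo = [-14.8-5.8, 5.7-5.8, 12.6-5.8] = [-20.600,-0.100,6.800]
hi = A.hi+B.hi = [-11.6+5.8, 8.9+5.8, 24.7+5.8] = [-5.800,14.700,30.500]
diag = √(14.8²+14.8²+23.7²) = √999.77 = 31.619


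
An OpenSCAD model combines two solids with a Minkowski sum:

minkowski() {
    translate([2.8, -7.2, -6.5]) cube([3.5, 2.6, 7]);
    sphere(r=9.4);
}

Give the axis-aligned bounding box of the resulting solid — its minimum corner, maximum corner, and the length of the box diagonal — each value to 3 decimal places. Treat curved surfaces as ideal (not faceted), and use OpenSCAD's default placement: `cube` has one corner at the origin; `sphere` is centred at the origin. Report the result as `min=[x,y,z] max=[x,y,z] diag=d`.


A = translate([2.8, -7.2, -6.5]) cube([3.5, 2.6, 7]) → bbox [2.8,-7.2,-6.5] .. [6.3,-4.6,0.5]
B = sphere(r=9.4) → bbox [-9.4,-9.4,-9.4] .. [9.4,9.4,9.4]
lo = A.lo+B.lo = [2.8-9.4, -7.2-9.4, -6.5-9.4] = [-6.600,-16.600,-15.900]
hi = A.hi+B.hi = [6.3+9.4, -4.6+9.4, 0.5+9.4] = [15.700,4.800,9.900]
diag = √(22.3²+21.4²+25.8²) = √1620.89 = 40.260

min=[-6.600,-16.600,-15.900] max=[15.700,4.800,9.900] diag=40.260


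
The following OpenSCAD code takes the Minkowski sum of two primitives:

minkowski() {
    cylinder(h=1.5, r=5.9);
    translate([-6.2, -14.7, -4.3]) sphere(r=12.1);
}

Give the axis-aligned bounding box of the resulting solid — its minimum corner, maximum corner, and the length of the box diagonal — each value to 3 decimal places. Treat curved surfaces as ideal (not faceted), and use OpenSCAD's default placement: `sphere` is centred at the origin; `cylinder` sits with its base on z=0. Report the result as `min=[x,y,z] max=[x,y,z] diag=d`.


A = translate([-6.2, -14.7, -4.3]) sphere(r=12.1) → bbox [-18.3,-26.8,-16.4] .. [5.9,-2.6,7.8]
B = cylinder(h=1.5, r=5.9) → bbox [-5.9,-5.9,0] .. [5.9,5.9,1.5]
lo = A.lo+B.lo = [-18.3-5.9, -26.8-5.9, -16.4+0] = [-24.200,-32.700,-16.400]
hi = A.hi+B.hi = [5.9+5.9, -2.6+5.9, 7.8+1.5] = [11.800,3.300,9.300]
diag = √(36²+36²+25.7²) = √3252.49 = 57.031

min=[-24.200,-32.700,-16.400] max=[11.800,3.300,9.300] diag=57.031


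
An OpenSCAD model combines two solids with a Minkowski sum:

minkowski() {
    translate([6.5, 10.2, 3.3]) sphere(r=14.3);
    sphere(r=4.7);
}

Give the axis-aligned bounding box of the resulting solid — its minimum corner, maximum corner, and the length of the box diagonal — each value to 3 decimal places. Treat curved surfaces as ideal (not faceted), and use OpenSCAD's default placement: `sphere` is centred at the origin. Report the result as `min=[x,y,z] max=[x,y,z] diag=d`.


min=[-12.500,-8.800,-15.700] max=[25.500,29.200,22.300] diag=65.818

A = translate([6.5, 10.2, 3.3]) sphere(r=14.3) → bbox [-7.8,-4.1,-11] .. [20.8,24.5,17.6]
B = sphere(r=4.7) → bbox [-4.7,-4.7,-4.7] .. [4.7,4.7,4.7]
lo = A.lo+B.lo = [-7.8-4.7, -4.1-4.7, -11-4.7] = [-12.500,-8.800,-15.700]
hi = A.hi+B.hi = [20.8+4.7, 24.5+4.7, 17.6+4.7] = [25.500,29.200,22.300]
diag = √(38²+38²+38²) = √4332 = 65.818


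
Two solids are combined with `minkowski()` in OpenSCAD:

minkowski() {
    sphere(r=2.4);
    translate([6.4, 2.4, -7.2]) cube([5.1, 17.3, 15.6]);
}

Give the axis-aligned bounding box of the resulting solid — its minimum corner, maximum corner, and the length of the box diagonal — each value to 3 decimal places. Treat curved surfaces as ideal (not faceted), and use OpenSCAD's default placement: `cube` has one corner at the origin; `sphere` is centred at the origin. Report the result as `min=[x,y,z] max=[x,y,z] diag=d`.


A = translate([6.4, 2.4, -7.2]) cube([5.1, 17.3, 15.6]) → bbox [6.4,2.4,-7.2] .. [11.5,19.7,8.4]
B = sphere(r=2.4) → bbox [-2.4,-2.4,-2.4] .. [2.4,2.4,2.4]
lo = A.lo+B.lo = [6.4-2.4, 2.4-2.4, -7.2-2.4] = [4.000,0.000,-9.600]
hi = A.hi+B.hi = [11.5+2.4, 19.7+2.4, 8.4+2.4] = [13.900,22.100,10.800]
diag = √(9.9²+22.1²+20.4²) = √1002.58 = 31.664

min=[4.000,0.000,-9.600] max=[13.900,22.100,10.800] diag=31.664


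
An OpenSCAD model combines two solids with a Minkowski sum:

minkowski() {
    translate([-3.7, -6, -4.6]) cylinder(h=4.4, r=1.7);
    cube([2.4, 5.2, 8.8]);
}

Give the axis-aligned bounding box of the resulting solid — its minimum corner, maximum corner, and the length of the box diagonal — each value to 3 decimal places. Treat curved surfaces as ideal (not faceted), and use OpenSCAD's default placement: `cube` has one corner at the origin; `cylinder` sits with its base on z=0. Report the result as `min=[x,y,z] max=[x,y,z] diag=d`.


min=[-5.400,-7.700,-4.600] max=[0.400,0.900,8.600] diag=16.788

A = translate([-3.7, -6, -4.6]) cylinder(h=4.4, r=1.7) → bbox [-5.4,-7.7,-4.6] .. [-2,-4.3,-0.2]
B = cube([2.4, 5.2, 8.8]) → bbox [0,0,0] .. [2.4,5.2,8.8]
lo = A.lo+B.lo = [-5.4+0, -7.7+0, -4.6+0] = [-5.400,-7.700,-4.600]
hi = A.hi+B.hi = [-2+2.4, -4.3+5.2, -0.2+8.8] = [0.400,0.900,8.600]
diag = √(5.8²+8.6²+13.2²) = √281.84 = 16.788


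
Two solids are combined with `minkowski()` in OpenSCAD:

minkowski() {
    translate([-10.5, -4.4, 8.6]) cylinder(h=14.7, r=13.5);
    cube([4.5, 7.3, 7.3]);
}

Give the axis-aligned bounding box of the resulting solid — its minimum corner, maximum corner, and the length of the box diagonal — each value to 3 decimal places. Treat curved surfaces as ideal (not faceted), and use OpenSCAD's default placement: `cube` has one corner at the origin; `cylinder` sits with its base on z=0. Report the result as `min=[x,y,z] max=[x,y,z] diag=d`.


A = translate([-10.5, -4.4, 8.6]) cylinder(h=14.7, r=13.5) → bbox [-24,-17.9,8.6] .. [3,9.1,23.3]
B = cube([4.5, 7.3, 7.3]) → bbox [0,0,0] .. [4.5,7.3,7.3]
lo = A.lo+B.lo = [-24+0, -17.9+0, 8.6+0] = [-24.000,-17.900,8.600]
hi = A.hi+B.hi = [3+4.5, 9.1+7.3, 23.3+7.3] = [7.500,16.400,30.600]
diag = √(31.5²+34.3²+22²) = √2652.74 = 51.505

min=[-24.000,-17.900,8.600] max=[7.500,16.400,30.600] diag=51.505


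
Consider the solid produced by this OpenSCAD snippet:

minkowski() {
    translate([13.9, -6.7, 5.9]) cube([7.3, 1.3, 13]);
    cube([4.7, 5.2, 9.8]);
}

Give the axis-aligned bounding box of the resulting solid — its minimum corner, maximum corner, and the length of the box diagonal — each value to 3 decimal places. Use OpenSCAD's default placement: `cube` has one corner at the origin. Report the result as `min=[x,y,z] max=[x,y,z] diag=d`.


A = translate([13.9, -6.7, 5.9]) cube([7.3, 1.3, 13]) → bbox [13.9,-6.7,5.9] .. [21.2,-5.4,18.9]
B = cube([4.7, 5.2, 9.8]) → bbox [0,0,0] .. [4.7,5.2,9.8]
lo = A.lo+B.lo = [13.9+0, -6.7+0, 5.9+0] = [13.900,-6.700,5.900]
hi = A.hi+B.hi = [21.2+4.7, -5.4+5.2, 18.9+9.8] = [25.900,-0.200,28.700]
diag = √(12²+6.5²+22.8²) = √706.09 = 26.572

min=[13.900,-6.700,5.900] max=[25.900,-0.200,28.700] diag=26.572


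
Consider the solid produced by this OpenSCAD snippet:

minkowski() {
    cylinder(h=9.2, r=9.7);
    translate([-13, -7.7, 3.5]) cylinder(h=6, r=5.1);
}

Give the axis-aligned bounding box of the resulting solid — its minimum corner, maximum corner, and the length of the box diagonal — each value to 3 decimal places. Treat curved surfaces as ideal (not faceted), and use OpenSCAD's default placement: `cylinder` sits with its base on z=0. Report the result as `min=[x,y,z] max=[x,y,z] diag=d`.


A = translate([-13, -7.7, 3.5]) cylinder(h=6, r=5.1) → bbox [-18.1,-12.8,3.5] .. [-7.9,-2.6,9.5]
B = cylinder(h=9.2, r=9.7) → bbox [-9.7,-9.7,0] .. [9.7,9.7,9.2]
lo = A.lo+B.lo = [-18.1-9.7, -12.8-9.7, 3.5+0] = [-27.800,-22.500,3.500]
hi = A.hi+B.hi = [-7.9+9.7, -2.6+9.7, 9.5+9.2] = [1.800,7.100,18.700]
diag = √(29.6²+29.6²+15.2²) = √1983.36 = 44.535

min=[-27.800,-22.500,3.500] max=[1.800,7.100,18.700] diag=44.535


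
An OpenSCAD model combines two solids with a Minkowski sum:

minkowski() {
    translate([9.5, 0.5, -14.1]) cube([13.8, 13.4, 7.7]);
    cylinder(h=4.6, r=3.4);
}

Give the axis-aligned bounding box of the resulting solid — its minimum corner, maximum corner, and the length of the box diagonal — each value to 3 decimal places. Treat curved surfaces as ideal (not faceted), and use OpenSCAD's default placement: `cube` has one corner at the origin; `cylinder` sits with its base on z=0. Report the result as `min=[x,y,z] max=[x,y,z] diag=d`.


A = translate([9.5, 0.5, -14.1]) cube([13.8, 13.4, 7.7]) → bbox [9.5,0.5,-14.1] .. [23.3,13.9,-6.4]
B = cylinder(h=4.6, r=3.4) → bbox [-3.4,-3.4,0] .. [3.4,3.4,4.6]
lo = A.lo+B.lo = [9.5-3.4, 0.5-3.4, -14.1+0] = [6.100,-2.900,-14.100]
hi = A.hi+B.hi = [23.3+3.4, 13.9+3.4, -6.4+4.6] = [26.700,17.300,-1.800]
diag = √(20.6²+20.2²+12.3²) = √983.69 = 31.364

min=[6.100,-2.900,-14.100] max=[26.700,17.300,-1.800] diag=31.364


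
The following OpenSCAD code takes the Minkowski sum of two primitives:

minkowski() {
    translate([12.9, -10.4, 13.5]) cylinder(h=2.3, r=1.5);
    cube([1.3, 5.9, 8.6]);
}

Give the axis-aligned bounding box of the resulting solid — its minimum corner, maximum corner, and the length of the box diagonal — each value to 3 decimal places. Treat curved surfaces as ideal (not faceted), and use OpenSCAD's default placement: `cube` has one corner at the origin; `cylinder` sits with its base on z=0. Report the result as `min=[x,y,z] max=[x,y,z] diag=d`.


A = translate([12.9, -10.4, 13.5]) cylinder(h=2.3, r=1.5) → bbox [11.4,-11.9,13.5] .. [14.4,-8.9,15.8]
B = cube([1.3, 5.9, 8.6]) → bbox [0,0,0] .. [1.3,5.9,8.6]
lo = A.lo+B.lo = [11.4+0, -11.9+0, 13.5+0] = [11.400,-11.900,13.500]
hi = A.hi+B.hi = [14.4+1.3, -8.9+5.9, 15.8+8.6] = [15.700,-3.000,24.400]
diag = √(4.3²+8.9²+10.9²) = √216.51 = 14.714

min=[11.400,-11.900,13.500] max=[15.700,-3.000,24.400] diag=14.714


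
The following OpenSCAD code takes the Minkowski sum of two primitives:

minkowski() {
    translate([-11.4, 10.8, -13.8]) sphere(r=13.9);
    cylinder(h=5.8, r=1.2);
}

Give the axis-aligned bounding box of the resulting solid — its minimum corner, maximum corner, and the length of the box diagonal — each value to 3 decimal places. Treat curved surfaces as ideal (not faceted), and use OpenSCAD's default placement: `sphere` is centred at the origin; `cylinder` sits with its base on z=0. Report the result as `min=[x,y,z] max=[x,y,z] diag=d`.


min=[-26.500,-4.300,-27.700] max=[3.700,25.900,5.900] diag=54.342

A = translate([-11.4, 10.8, -13.8]) sphere(r=13.9) → bbox [-25.3,-3.1,-27.7] .. [2.5,24.7,0.1]
B = cylinder(h=5.8, r=1.2) → bbox [-1.2,-1.2,0] .. [1.2,1.2,5.8]
lo = A.lo+B.lo = [-25.3-1.2, -3.1-1.2, -27.7+0] = [-26.500,-4.300,-27.700]
hi = A.hi+B.hi = [2.5+1.2, 24.7+1.2, 0.1+5.8] = [3.700,25.900,5.900]
diag = √(30.2²+30.2²+33.6²) = √2953.04 = 54.342


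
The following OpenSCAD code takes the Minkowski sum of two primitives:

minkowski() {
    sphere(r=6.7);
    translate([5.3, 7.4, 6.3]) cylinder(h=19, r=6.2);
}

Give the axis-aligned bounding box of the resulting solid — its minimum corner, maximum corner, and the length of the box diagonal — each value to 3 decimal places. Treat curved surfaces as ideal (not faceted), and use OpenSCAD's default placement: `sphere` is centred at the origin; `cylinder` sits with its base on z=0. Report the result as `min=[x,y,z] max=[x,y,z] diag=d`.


min=[-7.600,-5.500,-0.400] max=[18.200,20.300,32.000] diag=48.796

A = translate([5.3, 7.4, 6.3]) cylinder(h=19, r=6.2) → bbox [-0.9,1.2,6.3] .. [11.5,13.6,25.3]
B = sphere(r=6.7) → bbox [-6.7,-6.7,-6.7] .. [6.7,6.7,6.7]
lo = A.lo+B.lo = [-0.9-6.7, 1.2-6.7, 6.3-6.7] = [-7.600,-5.500,-0.400]
hi = A.hi+B.hi = [11.5+6.7, 13.6+6.7, 25.3+6.7] = [18.200,20.300,32.000]
diag = √(25.8²+25.8²+32.4²) = √2381.04 = 48.796


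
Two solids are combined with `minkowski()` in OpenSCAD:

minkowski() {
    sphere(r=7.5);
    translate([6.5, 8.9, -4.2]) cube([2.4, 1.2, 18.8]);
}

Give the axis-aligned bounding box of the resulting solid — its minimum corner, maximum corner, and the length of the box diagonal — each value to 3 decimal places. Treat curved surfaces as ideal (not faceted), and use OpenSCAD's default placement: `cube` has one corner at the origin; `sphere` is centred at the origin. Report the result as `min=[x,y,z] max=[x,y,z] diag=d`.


A = translate([6.5, 8.9, -4.2]) cube([2.4, 1.2, 18.8]) → bbox [6.5,8.9,-4.2] .. [8.9,10.1,14.6]
B = sphere(r=7.5) → bbox [-7.5,-7.5,-7.5] .. [7.5,7.5,7.5]
lo = A.lo+B.lo = [6.5-7.5, 8.9-7.5, -4.2-7.5] = [-1.000,1.400,-11.700]
hi = A.hi+B.hi = [8.9+7.5, 10.1+7.5, 14.6+7.5] = [16.400,17.600,22.100]
diag = √(17.4²+16.2²+33.8²) = √1707.64 = 41.324

min=[-1.000,1.400,-11.700] max=[16.400,17.600,22.100] diag=41.324


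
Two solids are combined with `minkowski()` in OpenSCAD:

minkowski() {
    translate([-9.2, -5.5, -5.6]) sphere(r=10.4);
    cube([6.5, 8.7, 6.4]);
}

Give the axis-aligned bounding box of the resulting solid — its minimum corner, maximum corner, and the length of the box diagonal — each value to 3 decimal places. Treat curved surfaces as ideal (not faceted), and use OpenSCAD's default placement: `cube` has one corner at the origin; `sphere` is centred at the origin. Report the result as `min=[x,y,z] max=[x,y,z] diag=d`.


A = translate([-9.2, -5.5, -5.6]) sphere(r=10.4) → bbox [-19.6,-15.9,-16] .. [1.2,4.9,4.8]
B = cube([6.5, 8.7, 6.4]) → bbox [0,0,0] .. [6.5,8.7,6.4]
lo = A.lo+B.lo = [-19.6+0, -15.9+0, -16+0] = [-19.600,-15.900,-16.000]
hi = A.hi+B.hi = [1.2+6.5, 4.9+8.7, 4.8+6.4] = [7.700,13.600,11.200]
diag = √(27.3²+29.5²+27.2²) = √2355.38 = 48.532

min=[-19.600,-15.900,-16.000] max=[7.700,13.600,11.200] diag=48.532


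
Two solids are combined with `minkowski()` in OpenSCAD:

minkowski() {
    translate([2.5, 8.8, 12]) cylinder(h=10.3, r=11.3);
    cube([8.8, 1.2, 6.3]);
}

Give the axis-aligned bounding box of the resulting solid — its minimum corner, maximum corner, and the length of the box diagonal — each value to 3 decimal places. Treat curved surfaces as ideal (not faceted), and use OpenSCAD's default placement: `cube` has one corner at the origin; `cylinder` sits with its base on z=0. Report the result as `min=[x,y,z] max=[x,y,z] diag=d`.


A = translate([2.5, 8.8, 12]) cylinder(h=10.3, r=11.3) → bbox [-8.8,-2.5,12] .. [13.8,20.1,22.3]
B = cube([8.8, 1.2, 6.3]) → bbox [0,0,0] .. [8.8,1.2,6.3]
lo = A.lo+B.lo = [-8.8+0, -2.5+0, 12+0] = [-8.800,-2.500,12.000]
hi = A.hi+B.hi = [13.8+8.8, 20.1+1.2, 22.3+6.3] = [22.600,21.300,28.600]
diag = √(31.4²+23.8²+16.6²) = √1827.96 = 42.755

min=[-8.800,-2.500,12.000] max=[22.600,21.300,28.600] diag=42.755


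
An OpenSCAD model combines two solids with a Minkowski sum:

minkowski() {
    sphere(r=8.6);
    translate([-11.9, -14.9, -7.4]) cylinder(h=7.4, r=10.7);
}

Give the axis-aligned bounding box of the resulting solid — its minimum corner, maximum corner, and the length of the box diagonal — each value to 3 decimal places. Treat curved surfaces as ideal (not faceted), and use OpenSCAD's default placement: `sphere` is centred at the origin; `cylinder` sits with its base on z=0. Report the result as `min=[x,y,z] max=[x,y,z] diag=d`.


A = translate([-11.9, -14.9, -7.4]) cylinder(h=7.4, r=10.7) → bbox [-22.6,-25.6,-7.4] .. [-1.2,-4.2,0]
B = sphere(r=8.6) → bbox [-8.6,-8.6,-8.6] .. [8.6,8.6,8.6]
lo = A.lo+B.lo = [-22.6-8.6, -25.6-8.6, -7.4-8.6] = [-31.200,-34.200,-16.000]
hi = A.hi+B.hi = [-1.2+8.6, -4.2+8.6, 0+8.6] = [7.400,4.400,8.600]
diag = √(38.6²+38.6²+24.6²) = √3585.08 = 59.876

min=[-31.200,-34.200,-16.000] max=[7.400,4.400,8.600] diag=59.876


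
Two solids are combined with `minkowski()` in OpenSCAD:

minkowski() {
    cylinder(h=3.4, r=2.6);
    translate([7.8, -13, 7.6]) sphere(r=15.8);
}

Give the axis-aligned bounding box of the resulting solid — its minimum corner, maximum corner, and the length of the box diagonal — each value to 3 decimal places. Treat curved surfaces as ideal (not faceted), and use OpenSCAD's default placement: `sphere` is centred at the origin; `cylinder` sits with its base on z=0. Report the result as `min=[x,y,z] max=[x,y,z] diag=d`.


A = translate([7.8, -13, 7.6]) sphere(r=15.8) → bbox [-8,-28.8,-8.2] .. [23.6,2.8,23.4]
B = cylinder(h=3.4, r=2.6) → bbox [-2.6,-2.6,0] .. [2.6,2.6,3.4]
lo = A.lo+B.lo = [-8-2.6, -28.8-2.6, -8.2+0] = [-10.600,-31.400,-8.200]
hi = A.hi+B.hi = [23.6+2.6, 2.8+2.6, 23.4+3.4] = [26.200,5.400,26.800]
diag = √(36.8²+36.8²+35²) = √3933.48 = 62.717

min=[-10.600,-31.400,-8.200] max=[26.200,5.400,26.800] diag=62.717


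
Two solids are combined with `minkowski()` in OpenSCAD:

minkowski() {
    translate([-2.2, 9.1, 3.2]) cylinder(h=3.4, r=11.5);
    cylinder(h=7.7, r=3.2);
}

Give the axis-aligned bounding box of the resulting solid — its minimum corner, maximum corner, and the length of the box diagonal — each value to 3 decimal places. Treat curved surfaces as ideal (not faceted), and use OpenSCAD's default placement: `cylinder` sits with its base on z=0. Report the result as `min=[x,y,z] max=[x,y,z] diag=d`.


min=[-16.900,-5.600,3.200] max=[12.500,23.800,14.300] diag=43.034

A = translate([-2.2, 9.1, 3.2]) cylinder(h=3.4, r=11.5) → bbox [-13.7,-2.4,3.2] .. [9.3,20.6,6.6]
B = cylinder(h=7.7, r=3.2) → bbox [-3.2,-3.2,0] .. [3.2,3.2,7.7]
lo = A.lo+B.lo = [-13.7-3.2, -2.4-3.2, 3.2+0] = [-16.900,-5.600,3.200]
hi = A.hi+B.hi = [9.3+3.2, 20.6+3.2, 6.6+7.7] = [12.500,23.800,14.300]
diag = √(29.4²+29.4²+11.1²) = √1851.93 = 43.034


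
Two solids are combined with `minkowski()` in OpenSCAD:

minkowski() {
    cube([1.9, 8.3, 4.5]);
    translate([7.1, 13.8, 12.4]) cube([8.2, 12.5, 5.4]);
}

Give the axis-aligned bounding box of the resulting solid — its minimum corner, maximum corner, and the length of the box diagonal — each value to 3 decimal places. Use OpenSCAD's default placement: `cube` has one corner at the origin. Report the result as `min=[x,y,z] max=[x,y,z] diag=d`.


min=[7.100,13.800,12.400] max=[17.200,34.600,22.300] diag=25.153

A = translate([7.1, 13.8, 12.4]) cube([8.2, 12.5, 5.4]) → bbox [7.1,13.8,12.4] .. [15.3,26.3,17.8]
B = cube([1.9, 8.3, 4.5]) → bbox [0,0,0] .. [1.9,8.3,4.5]
lo = A.lo+B.lo = [7.1+0, 13.8+0, 12.4+0] = [7.100,13.800,12.400]
hi = A.hi+B.hi = [15.3+1.9, 26.3+8.3, 17.8+4.5] = [17.200,34.600,22.300]
diag = √(10.1²+20.8²+9.9²) = √632.66 = 25.153


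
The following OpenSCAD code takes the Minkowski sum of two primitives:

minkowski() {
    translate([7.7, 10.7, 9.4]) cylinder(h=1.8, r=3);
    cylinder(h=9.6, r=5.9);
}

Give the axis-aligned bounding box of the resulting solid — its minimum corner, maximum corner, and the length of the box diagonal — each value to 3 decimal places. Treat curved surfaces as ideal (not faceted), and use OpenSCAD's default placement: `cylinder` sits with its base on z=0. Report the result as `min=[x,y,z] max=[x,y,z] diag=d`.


min=[-1.200,1.800,9.400] max=[16.600,19.600,20.800] diag=27.634

A = translate([7.7, 10.7, 9.4]) cylinder(h=1.8, r=3) → bbox [4.7,7.7,9.4] .. [10.7,13.7,11.2]
B = cylinder(h=9.6, r=5.9) → bbox [-5.9,-5.9,0] .. [5.9,5.9,9.6]
lo = A.lo+B.lo = [4.7-5.9, 7.7-5.9, 9.4+0] = [-1.200,1.800,9.400]
hi = A.hi+B.hi = [10.7+5.9, 13.7+5.9, 11.2+9.6] = [16.600,19.600,20.800]
diag = √(17.8²+17.8²+11.4²) = √763.64 = 27.634


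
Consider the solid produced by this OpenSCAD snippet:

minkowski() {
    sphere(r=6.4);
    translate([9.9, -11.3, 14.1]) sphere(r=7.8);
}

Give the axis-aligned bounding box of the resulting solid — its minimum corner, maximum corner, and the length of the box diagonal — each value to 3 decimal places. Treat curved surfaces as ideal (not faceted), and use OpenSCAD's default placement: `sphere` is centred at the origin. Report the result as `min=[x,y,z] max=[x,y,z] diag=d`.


min=[-4.300,-25.500,-0.100] max=[24.100,2.900,28.300] diag=49.190

A = translate([9.9, -11.3, 14.1]) sphere(r=7.8) → bbox [2.1,-19.1,6.3] .. [17.7,-3.5,21.9]
B = sphere(r=6.4) → bbox [-6.4,-6.4,-6.4] .. [6.4,6.4,6.4]
lo = A.lo+B.lo = [2.1-6.4, -19.1-6.4, 6.3-6.4] = [-4.300,-25.500,-0.100]
hi = A.hi+B.hi = [17.7+6.4, -3.5+6.4, 21.9+6.4] = [24.100,2.900,28.300]
diag = √(28.4²+28.4²+28.4²) = √2419.68 = 49.190


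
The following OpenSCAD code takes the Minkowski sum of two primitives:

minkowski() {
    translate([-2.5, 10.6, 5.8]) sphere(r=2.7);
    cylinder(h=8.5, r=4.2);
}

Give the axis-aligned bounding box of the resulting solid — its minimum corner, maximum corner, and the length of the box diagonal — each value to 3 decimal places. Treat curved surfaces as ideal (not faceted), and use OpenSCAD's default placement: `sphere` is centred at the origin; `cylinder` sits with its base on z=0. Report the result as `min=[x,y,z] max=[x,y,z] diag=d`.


A = translate([-2.5, 10.6, 5.8]) sphere(r=2.7) → bbox [-5.2,7.9,3.1] .. [0.2,13.3,8.5]
B = cylinder(h=8.5, r=4.2) → bbox [-4.2,-4.2,0] .. [4.2,4.2,8.5]
lo = A.lo+B.lo = [-5.2-4.2, 7.9-4.2, 3.1+0] = [-9.400,3.700,3.100]
hi = A.hi+B.hi = [0.2+4.2, 13.3+4.2, 8.5+8.5] = [4.400,17.500,17.000]
diag = √(13.8²+13.8²+13.9²) = √574.09 = 23.960

min=[-9.400,3.700,3.100] max=[4.400,17.500,17.000] diag=23.960


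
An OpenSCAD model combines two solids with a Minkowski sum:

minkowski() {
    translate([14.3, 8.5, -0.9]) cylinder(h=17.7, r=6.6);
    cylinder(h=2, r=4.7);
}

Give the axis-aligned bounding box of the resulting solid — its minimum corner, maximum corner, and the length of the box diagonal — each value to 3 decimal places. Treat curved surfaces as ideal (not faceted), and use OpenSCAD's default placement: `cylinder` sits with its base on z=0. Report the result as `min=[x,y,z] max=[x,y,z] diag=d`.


A = translate([14.3, 8.5, -0.9]) cylinder(h=17.7, r=6.6) → bbox [7.7,1.9,-0.9] .. [20.9,15.1,16.8]
B = cylinder(h=2, r=4.7) → bbox [-4.7,-4.7,0] .. [4.7,4.7,2]
lo = A.lo+B.lo = [7.7-4.7, 1.9-4.7, -0.9+0] = [3.000,-2.800,-0.900]
hi = A.hi+B.hi = [20.9+4.7, 15.1+4.7, 16.8+2] = [25.600,19.800,18.800]
diag = √(22.6²+22.6²+19.7²) = √1409.61 = 37.545

min=[3.000,-2.800,-0.900] max=[25.600,19.800,18.800] diag=37.545


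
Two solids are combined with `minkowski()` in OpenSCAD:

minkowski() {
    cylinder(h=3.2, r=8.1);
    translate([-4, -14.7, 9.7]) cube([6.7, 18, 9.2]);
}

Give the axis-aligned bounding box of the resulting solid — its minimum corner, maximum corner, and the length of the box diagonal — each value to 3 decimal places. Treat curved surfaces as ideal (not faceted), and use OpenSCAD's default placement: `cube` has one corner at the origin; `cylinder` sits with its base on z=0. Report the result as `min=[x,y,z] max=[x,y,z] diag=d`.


min=[-12.100,-22.800,9.700] max=[10.800,11.400,22.100] diag=42.986

A = translate([-4, -14.7, 9.7]) cube([6.7, 18, 9.2]) → bbox [-4,-14.7,9.7] .. [2.7,3.3,18.9]
B = cylinder(h=3.2, r=8.1) → bbox [-8.1,-8.1,0] .. [8.1,8.1,3.2]
lo = A.lo+B.lo = [-4-8.1, -14.7-8.1, 9.7+0] = [-12.100,-22.800,9.700]
hi = A.hi+B.hi = [2.7+8.1, 3.3+8.1, 18.9+3.2] = [10.800,11.400,22.100]
diag = √(22.9²+34.2²+12.4²) = √1847.81 = 42.986


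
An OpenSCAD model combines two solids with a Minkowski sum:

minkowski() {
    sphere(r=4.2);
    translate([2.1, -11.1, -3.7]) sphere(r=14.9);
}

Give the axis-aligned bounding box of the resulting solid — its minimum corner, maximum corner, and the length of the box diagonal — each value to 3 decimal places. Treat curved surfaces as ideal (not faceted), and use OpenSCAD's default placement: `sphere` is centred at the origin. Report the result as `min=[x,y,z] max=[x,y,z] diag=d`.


A = translate([2.1, -11.1, -3.7]) sphere(r=14.9) → bbox [-12.8,-26,-18.6] .. [17,3.8,11.2]
B = sphere(r=4.2) → bbox [-4.2,-4.2,-4.2] .. [4.2,4.2,4.2]
lo = A.lo+B.lo = [-12.8-4.2, -26-4.2, -18.6-4.2] = [-17.000,-30.200,-22.800]
hi = A.hi+B.hi = [17+4.2, 3.8+4.2, 11.2+4.2] = [21.200,8.000,15.400]
diag = √(38.2²+38.2²+38.2²) = √4377.72 = 66.164

min=[-17.000,-30.200,-22.800] max=[21.200,8.000,15.400] diag=66.164


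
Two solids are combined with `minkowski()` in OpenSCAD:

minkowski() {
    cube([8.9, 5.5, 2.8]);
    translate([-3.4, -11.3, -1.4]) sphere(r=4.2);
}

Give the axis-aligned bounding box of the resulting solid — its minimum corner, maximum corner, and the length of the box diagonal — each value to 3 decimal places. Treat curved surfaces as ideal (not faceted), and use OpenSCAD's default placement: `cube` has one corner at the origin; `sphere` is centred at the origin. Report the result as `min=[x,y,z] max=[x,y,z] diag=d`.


A = translate([-3.4, -11.3, -1.4]) sphere(r=4.2) → bbox [-7.6,-15.5,-5.6] .. [0.8,-7.1,2.8]
B = cube([8.9, 5.5, 2.8]) → bbox [0,0,0] .. [8.9,5.5,2.8]
lo = A.lo+B.lo = [-7.6+0, -15.5+0, -5.6+0] = [-7.600,-15.500,-5.600]
hi = A.hi+B.hi = [0.8+8.9, -7.1+5.5, 2.8+2.8] = [9.700,-1.600,5.600]
diag = √(17.3²+13.9²+11.2²) = √617.94 = 24.858

min=[-7.600,-15.500,-5.600] max=[9.700,-1.600,5.600] diag=24.858


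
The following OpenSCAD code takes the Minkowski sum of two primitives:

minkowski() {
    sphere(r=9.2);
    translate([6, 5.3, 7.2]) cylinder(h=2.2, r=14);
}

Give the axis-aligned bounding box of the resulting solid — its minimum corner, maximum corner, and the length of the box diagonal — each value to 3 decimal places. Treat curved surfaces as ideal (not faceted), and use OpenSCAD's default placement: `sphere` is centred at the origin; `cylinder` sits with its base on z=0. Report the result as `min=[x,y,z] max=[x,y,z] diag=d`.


min=[-17.200,-17.900,-2.000] max=[29.200,28.500,18.600] diag=68.777

A = translate([6, 5.3, 7.2]) cylinder(h=2.2, r=14) → bbox [-8,-8.7,7.2] .. [20,19.3,9.4]
B = sphere(r=9.2) → bbox [-9.2,-9.2,-9.2] .. [9.2,9.2,9.2]
lo = A.lo+B.lo = [-8-9.2, -8.7-9.2, 7.2-9.2] = [-17.200,-17.900,-2.000]
hi = A.hi+B.hi = [20+9.2, 19.3+9.2, 9.4+9.2] = [29.200,28.500,18.600]
diag = √(46.4²+46.4²+20.6²) = √4730.28 = 68.777


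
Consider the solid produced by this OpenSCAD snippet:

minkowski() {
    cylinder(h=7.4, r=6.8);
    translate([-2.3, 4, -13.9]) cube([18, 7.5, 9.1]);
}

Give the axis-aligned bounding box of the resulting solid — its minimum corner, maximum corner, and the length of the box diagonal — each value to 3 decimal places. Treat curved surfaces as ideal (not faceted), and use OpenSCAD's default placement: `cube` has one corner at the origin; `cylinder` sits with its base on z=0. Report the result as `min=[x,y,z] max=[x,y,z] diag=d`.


min=[-9.100,-2.800,-13.900] max=[22.500,18.300,2.600] diag=41.425

A = translate([-2.3, 4, -13.9]) cube([18, 7.5, 9.1]) → bbox [-2.3,4,-13.9] .. [15.7,11.5,-4.8]
B = cylinder(h=7.4, r=6.8) → bbox [-6.8,-6.8,0] .. [6.8,6.8,7.4]
lo = A.lo+B.lo = [-2.3-6.8, 4-6.8, -13.9+0] = [-9.100,-2.800,-13.900]
hi = A.hi+B.hi = [15.7+6.8, 11.5+6.8, -4.8+7.4] = [22.500,18.300,2.600]
diag = √(31.6²+21.1²+16.5²) = √1716.02 = 41.425


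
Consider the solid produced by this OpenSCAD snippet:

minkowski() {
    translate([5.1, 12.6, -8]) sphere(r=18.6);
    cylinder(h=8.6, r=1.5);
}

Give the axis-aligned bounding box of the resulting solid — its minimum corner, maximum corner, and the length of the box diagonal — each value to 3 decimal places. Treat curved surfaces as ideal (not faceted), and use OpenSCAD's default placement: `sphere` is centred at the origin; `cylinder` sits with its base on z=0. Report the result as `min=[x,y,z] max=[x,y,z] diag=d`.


min=[-15.000,-7.500,-26.600] max=[25.200,32.700,19.200] diag=73.005

A = translate([5.1, 12.6, -8]) sphere(r=18.6) → bbox [-13.5,-6,-26.6] .. [23.7,31.2,10.6]
B = cylinder(h=8.6, r=1.5) → bbox [-1.5,-1.5,0] .. [1.5,1.5,8.6]
lo = A.lo+B.lo = [-13.5-1.5, -6-1.5, -26.6+0] = [-15.000,-7.500,-26.600]
hi = A.hi+B.hi = [23.7+1.5, 31.2+1.5, 10.6+8.6] = [25.200,32.700,19.200]
diag = √(40.2²+40.2²+45.8²) = √5329.72 = 73.005


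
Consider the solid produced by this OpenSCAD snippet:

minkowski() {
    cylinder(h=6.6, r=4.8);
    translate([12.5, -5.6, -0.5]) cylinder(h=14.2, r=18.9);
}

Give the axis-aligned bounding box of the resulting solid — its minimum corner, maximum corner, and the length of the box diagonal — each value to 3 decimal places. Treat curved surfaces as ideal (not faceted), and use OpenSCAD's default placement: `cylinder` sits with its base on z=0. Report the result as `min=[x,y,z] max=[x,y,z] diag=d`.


A = translate([12.5, -5.6, -0.5]) cylinder(h=14.2, r=18.9) → bbox [-6.4,-24.5,-0.5] .. [31.4,13.3,13.7]
B = cylinder(h=6.6, r=4.8) → bbox [-4.8,-4.8,0] .. [4.8,4.8,6.6]
lo = A.lo+B.lo = [-6.4-4.8, -24.5-4.8, -0.5+0] = [-11.200,-29.300,-0.500]
hi = A.hi+B.hi = [31.4+4.8, 13.3+4.8, 13.7+6.6] = [36.200,18.100,20.300]
diag = √(47.4²+47.4²+20.8²) = √4926.16 = 70.187

min=[-11.200,-29.300,-0.500] max=[36.200,18.100,20.300] diag=70.187


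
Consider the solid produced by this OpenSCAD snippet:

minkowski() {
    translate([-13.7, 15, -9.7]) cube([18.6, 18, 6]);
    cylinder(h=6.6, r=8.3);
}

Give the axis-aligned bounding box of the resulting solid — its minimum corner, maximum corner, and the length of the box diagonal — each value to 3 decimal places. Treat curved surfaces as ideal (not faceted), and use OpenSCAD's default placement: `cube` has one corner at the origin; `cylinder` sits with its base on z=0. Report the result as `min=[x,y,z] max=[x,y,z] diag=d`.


A = translate([-13.7, 15, -9.7]) cube([18.6, 18, 6]) → bbox [-13.7,15,-9.7] .. [4.9,33,-3.7]
B = cylinder(h=6.6, r=8.3) → bbox [-8.3,-8.3,0] .. [8.3,8.3,6.6]
lo = A.lo+B.lo = [-13.7-8.3, 15-8.3, -9.7+0] = [-22.000,6.700,-9.700]
hi = A.hi+B.hi = [4.9+8.3, 33+8.3, -3.7+6.6] = [13.200,41.300,2.900]
diag = √(35.2²+34.6²+12.6²) = √2594.96 = 50.941

min=[-22.000,6.700,-9.700] max=[13.200,41.300,2.900] diag=50.941


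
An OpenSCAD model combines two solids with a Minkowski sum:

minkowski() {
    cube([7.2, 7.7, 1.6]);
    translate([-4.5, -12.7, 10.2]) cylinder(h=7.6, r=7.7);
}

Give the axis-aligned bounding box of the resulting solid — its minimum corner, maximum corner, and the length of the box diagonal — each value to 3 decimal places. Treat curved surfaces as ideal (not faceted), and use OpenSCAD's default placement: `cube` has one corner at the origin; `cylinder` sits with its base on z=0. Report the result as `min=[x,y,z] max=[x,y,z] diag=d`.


min=[-12.200,-20.400,10.200] max=[10.400,2.700,19.400] diag=33.601

A = translate([-4.5, -12.7, 10.2]) cylinder(h=7.6, r=7.7) → bbox [-12.2,-20.4,10.2] .. [3.2,-5,17.8]
B = cube([7.2, 7.7, 1.6]) → bbox [0,0,0] .. [7.2,7.7,1.6]
lo = A.lo+B.lo = [-12.2+0, -20.4+0, 10.2+0] = [-12.200,-20.400,10.200]
hi = A.hi+B.hi = [3.2+7.2, -5+7.7, 17.8+1.6] = [10.400,2.700,19.400]
diag = √(22.6²+23.1²+9.2²) = √1129.01 = 33.601
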